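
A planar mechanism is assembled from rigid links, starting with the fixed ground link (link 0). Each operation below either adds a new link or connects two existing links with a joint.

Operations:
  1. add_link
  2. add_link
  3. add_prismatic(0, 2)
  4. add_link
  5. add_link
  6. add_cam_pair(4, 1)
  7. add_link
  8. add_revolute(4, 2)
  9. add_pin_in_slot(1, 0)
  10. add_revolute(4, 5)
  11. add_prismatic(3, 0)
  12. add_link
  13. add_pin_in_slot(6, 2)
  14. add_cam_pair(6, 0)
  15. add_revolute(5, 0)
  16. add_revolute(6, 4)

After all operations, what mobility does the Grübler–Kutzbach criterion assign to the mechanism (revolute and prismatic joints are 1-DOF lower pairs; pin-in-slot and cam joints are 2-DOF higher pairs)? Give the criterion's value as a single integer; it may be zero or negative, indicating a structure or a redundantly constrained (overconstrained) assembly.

M = 2

link 0 = ground. State L|J1|J2 = 1|0|0
+link1  2|0|0
+link2  3|0|0
P(0,2) f=1→J1  3|1|0
+link3  4|1|0
+link4  5|1|0
C(4,1) f=2→J2  5|1|1
+link5  6|1|1
R(4,2) f=1→J1  6|2|1
PS(1,0) f=2→J2  6|2|2
R(4,5) f=1→J1  6|3|2
P(3,0) f=1→J1  6|4|2
+link6  7|4|2
PS(6,2) f=2→J2  7|4|3
C(6,0) f=2→J2  7|4|4
R(5,0) f=1→J1  7|5|4
R(6,4) f=1→J1  7|6|4
M = 3(7−1)−2·6−4 = 18−12−4 = 2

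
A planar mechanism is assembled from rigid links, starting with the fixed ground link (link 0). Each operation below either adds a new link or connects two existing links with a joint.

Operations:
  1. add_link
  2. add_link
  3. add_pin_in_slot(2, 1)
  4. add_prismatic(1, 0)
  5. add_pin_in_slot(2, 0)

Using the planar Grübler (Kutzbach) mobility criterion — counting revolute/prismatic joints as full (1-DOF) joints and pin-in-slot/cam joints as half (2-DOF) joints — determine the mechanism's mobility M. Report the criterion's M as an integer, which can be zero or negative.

[1;0;0] (link 0 is ground)
L+ [2;0;0]
L+ [3;0;0]
PS(2,1)∈J2 [3;0;1]
P(1,0)∈J1 [3;1;1]
PS(2,0)∈J2 [3;1;2]
mobility = 6 − 2 − 2 = 2

M = 2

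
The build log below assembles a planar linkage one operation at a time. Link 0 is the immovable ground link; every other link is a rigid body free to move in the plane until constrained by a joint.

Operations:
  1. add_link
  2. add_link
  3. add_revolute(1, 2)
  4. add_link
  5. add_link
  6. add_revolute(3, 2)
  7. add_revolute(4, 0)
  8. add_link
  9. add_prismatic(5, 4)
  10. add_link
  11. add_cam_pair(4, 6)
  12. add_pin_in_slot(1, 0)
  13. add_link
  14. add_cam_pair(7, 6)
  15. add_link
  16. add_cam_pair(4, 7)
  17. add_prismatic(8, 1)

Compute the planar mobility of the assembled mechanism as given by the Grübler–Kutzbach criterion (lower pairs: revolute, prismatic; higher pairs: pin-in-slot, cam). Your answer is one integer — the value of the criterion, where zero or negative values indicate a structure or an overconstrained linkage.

(L,J1,J2)=(1,0,0); link0 fixed
link1: (2,0,0)
link2: (3,0,0)
R 1-2 [J1]: (3,1,0)
link3: (4,1,0)
link4: (5,1,0)
R 3-2 [J1]: (5,2,0)
R 4-0 [J1]: (5,3,0)
link5: (6,3,0)
P 5-4 [J1]: (6,4,0)
link6: (7,4,0)
C 4-6 [J2]: (7,4,1)
PS 1-0 [J2]: (7,4,2)
link7: (8,4,2)
C 7-6 [J2]: (8,4,3)
link8: (9,4,3)
C 4-7 [J2]: (9,4,4)
P 8-1 [J1]: (9,5,4)
Grübler: 3·8 − 2·5 − 4 = 10

M = 10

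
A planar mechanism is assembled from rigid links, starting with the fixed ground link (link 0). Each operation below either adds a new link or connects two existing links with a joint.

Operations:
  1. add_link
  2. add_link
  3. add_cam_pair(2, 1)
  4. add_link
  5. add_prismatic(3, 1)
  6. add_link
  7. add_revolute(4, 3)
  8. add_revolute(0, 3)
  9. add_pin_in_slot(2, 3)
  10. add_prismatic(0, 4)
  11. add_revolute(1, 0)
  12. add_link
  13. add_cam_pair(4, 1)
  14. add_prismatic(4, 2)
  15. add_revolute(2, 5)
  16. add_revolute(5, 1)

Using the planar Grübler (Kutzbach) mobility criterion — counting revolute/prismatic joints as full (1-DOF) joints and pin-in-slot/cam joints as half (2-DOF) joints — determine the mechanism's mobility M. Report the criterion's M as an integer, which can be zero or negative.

link 0 = ground. State L|J1|J2 = 1|0|0
+link1  2|0|0
+link2  3|0|0
C(2,1) f=2→J2  3|0|1
+link3  4|0|1
P(3,1) f=1→J1  4|1|1
+link4  5|1|1
R(4,3) f=1→J1  5|2|1
R(0,3) f=1→J1  5|3|1
PS(2,3) f=2→J2  5|3|2
P(0,4) f=1→J1  5|4|2
R(1,0) f=1→J1  5|5|2
+link5  6|5|2
C(4,1) f=2→J2  6|5|3
P(4,2) f=1→J1  6|6|3
R(2,5) f=1→J1  6|7|3
R(5,1) f=1→J1  6|8|3
M = 3(6−1)−2·8−3 = 15−16−3 = -4

M = -4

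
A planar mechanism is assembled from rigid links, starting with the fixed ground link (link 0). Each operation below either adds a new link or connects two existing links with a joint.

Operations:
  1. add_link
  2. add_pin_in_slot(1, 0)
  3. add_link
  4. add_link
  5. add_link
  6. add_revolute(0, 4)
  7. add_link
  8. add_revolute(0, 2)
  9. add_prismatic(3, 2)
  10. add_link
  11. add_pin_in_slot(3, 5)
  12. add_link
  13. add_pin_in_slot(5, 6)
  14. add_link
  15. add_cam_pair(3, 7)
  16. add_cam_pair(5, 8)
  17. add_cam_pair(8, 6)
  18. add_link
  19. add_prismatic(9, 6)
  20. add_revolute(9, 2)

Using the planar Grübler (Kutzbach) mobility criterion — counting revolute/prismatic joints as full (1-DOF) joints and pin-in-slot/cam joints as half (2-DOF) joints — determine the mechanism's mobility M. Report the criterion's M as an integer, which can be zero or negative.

[1;0;0] (link 0 is ground)
L+ [2;0;0]
PS(1,0)∈J2 [2;0;1]
L+ [3;0;1]
L+ [4;0;1]
L+ [5;0;1]
R(0,4)∈J1 [5;1;1]
L+ [6;1;1]
R(0,2)∈J1 [6;2;1]
P(3,2)∈J1 [6;3;1]
L+ [7;3;1]
PS(3,5)∈J2 [7;3;2]
L+ [8;3;2]
PS(5,6)∈J2 [8;3;3]
L+ [9;3;3]
C(3,7)∈J2 [9;3;4]
C(5,8)∈J2 [9;3;5]
C(8,6)∈J2 [9;3;6]
L+ [10;3;6]
P(9,6)∈J1 [10;4;6]
R(9,2)∈J1 [10;5;6]
mobility = 27 − 10 − 6 = 11

M = 11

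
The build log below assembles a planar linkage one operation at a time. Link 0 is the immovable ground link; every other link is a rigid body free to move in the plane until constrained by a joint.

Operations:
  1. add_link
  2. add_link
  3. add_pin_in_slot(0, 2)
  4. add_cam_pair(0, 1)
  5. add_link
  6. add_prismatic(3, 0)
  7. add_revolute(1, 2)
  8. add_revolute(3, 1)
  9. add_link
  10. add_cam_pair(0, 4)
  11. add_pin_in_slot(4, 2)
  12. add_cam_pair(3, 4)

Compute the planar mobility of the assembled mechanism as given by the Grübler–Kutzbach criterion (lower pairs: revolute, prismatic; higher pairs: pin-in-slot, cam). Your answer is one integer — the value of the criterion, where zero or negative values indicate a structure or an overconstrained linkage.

M = 1

ground; <1,0,0>
#1 <2,0,0>
#2 <3,0,0>
PS:0↔2 J2 <3,0,1>
C:0↔1 J2 <3,0,2>
#3 <4,0,2>
P:3↔0 J1 <4,1,2>
R:1↔2 J1 <4,2,2>
R:3↔1 J1 <4,3,2>
#4 <5,3,2>
C:0↔4 J2 <5,3,3>
PS:4↔2 J2 <5,3,4>
C:3↔4 J2 <5,3,5>
3×4 − 2×3 − 1×5 = 1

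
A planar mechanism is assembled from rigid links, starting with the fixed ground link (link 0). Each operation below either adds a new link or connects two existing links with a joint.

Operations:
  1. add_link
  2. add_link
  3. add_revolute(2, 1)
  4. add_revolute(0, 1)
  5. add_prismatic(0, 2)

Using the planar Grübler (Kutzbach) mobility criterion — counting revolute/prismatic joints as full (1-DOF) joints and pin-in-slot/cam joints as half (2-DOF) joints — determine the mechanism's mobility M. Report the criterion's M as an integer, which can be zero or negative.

ground; <1,0,0>
#1 <2,0,0>
#2 <3,0,0>
R:2↔1 J1 <3,1,0>
R:0↔1 J1 <3,2,0>
P:0↔2 J1 <3,3,0>
3×2 − 2×3 − 1×0 = 0

M = 0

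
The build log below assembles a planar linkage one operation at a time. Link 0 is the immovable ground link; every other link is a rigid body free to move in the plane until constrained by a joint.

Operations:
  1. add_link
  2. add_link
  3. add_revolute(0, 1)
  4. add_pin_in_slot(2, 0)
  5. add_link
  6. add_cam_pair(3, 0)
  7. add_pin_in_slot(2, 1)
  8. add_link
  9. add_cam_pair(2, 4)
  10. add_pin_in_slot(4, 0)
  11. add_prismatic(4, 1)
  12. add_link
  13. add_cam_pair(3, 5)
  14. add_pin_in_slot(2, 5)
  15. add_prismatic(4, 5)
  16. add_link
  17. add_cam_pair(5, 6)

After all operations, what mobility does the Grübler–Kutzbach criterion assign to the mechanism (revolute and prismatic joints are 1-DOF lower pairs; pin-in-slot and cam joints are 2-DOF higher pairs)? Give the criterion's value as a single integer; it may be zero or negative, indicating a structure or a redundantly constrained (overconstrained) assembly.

M = 4

ground; <1,0,0>
#1 <2,0,0>
#2 <3,0,0>
R:0↔1 J1 <3,1,0>
PS:2↔0 J2 <3,1,1>
#3 <4,1,1>
C:3↔0 J2 <4,1,2>
PS:2↔1 J2 <4,1,3>
#4 <5,1,3>
C:2↔4 J2 <5,1,4>
PS:4↔0 J2 <5,1,5>
P:4↔1 J1 <5,2,5>
#5 <6,2,5>
C:3↔5 J2 <6,2,6>
PS:2↔5 J2 <6,2,7>
P:4↔5 J1 <6,3,7>
#6 <7,3,7>
C:5↔6 J2 <7,3,8>
3×6 − 2×3 − 1×8 = 4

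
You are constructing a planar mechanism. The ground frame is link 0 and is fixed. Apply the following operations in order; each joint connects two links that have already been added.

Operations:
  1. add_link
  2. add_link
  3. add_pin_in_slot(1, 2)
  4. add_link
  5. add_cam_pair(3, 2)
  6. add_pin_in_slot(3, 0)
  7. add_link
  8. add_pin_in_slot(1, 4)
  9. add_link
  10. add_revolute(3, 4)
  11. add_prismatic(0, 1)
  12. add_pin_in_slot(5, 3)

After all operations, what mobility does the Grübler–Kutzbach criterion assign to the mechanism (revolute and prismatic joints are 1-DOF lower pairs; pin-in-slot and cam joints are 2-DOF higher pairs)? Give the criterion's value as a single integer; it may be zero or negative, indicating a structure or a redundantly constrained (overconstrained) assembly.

M = 6

[1;0;0] (link 0 is ground)
L+ [2;0;0]
L+ [3;0;0]
PS(1,2)∈J2 [3;0;1]
L+ [4;0;1]
C(3,2)∈J2 [4;0;2]
PS(3,0)∈J2 [4;0;3]
L+ [5;0;3]
PS(1,4)∈J2 [5;0;4]
L+ [6;0;4]
R(3,4)∈J1 [6;1;4]
P(0,1)∈J1 [6;2;4]
PS(5,3)∈J2 [6;2;5]
mobility = 15 − 4 − 5 = 6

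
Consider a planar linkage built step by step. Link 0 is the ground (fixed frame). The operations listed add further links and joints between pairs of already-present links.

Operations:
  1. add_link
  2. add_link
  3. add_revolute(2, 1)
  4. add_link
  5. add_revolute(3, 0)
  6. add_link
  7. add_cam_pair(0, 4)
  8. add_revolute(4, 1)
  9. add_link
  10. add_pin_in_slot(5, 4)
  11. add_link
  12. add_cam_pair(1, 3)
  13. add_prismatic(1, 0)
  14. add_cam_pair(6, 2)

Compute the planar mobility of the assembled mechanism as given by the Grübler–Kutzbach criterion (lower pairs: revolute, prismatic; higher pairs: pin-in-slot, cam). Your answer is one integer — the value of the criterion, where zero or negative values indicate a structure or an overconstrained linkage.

(L,J1,J2)=(1,0,0); link0 fixed
link1: (2,0,0)
link2: (3,0,0)
R 2-1 [J1]: (3,1,0)
link3: (4,1,0)
R 3-0 [J1]: (4,2,0)
link4: (5,2,0)
C 0-4 [J2]: (5,2,1)
R 4-1 [J1]: (5,3,1)
link5: (6,3,1)
PS 5-4 [J2]: (6,3,2)
link6: (7,3,2)
C 1-3 [J2]: (7,3,3)
P 1-0 [J1]: (7,4,3)
C 6-2 [J2]: (7,4,4)
Grübler: 3·6 − 2·4 − 4 = 6

M = 6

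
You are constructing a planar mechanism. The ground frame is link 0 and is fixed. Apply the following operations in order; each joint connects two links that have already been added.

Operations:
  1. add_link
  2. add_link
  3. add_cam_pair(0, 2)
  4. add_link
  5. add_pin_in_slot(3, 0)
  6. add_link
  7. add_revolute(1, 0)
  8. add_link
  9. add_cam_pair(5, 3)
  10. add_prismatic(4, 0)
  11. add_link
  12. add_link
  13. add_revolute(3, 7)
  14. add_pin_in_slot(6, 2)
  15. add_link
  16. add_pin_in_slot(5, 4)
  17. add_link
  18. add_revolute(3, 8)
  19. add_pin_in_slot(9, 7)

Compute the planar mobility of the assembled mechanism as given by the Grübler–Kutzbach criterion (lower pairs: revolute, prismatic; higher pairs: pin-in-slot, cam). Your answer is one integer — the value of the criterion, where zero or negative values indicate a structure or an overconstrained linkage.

M = 13

L=1 J1=0 J2=0
add link → L=2 J1=0 J2=0
add link → L=3 J1=0 J2=0
C@0,2 dof=2 J2 → L=3 J1=0 J2=1
add link → L=4 J1=0 J2=1
PS@3,0 dof=2 J2 → L=4 J1=0 J2=2
add link → L=5 J1=0 J2=2
R@1,0 dof=1 J1 → L=5 J1=1 J2=2
add link → L=6 J1=1 J2=2
C@5,3 dof=2 J2 → L=6 J1=1 J2=3
P@4,0 dof=1 J1 → L=6 J1=2 J2=3
add link → L=7 J1=2 J2=3
add link → L=8 J1=2 J2=3
R@3,7 dof=1 J1 → L=8 J1=3 J2=3
PS@6,2 dof=2 J2 → L=8 J1=3 J2=4
add link → L=9 J1=3 J2=4
PS@5,4 dof=2 J2 → L=9 J1=3 J2=5
add link → L=10 J1=3 J2=5
R@3,8 dof=1 J1 → L=10 J1=4 J2=5
PS@9,7 dof=2 J2 → L=10 J1=4 J2=6
M=3(L−1)−2J1−J2=3·9−2·4−6=13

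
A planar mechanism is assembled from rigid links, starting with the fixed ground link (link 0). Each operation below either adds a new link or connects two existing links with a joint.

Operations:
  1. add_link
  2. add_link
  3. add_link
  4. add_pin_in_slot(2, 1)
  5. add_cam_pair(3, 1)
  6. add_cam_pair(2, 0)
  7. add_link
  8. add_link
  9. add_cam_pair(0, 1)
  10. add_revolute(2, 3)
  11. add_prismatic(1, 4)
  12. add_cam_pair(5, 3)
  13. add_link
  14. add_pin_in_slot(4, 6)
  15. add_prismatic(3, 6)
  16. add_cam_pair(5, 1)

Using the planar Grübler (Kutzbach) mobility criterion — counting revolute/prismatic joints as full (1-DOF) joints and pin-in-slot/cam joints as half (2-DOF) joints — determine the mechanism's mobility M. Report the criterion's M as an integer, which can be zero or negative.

[1;0;0] (link 0 is ground)
L+ [2;0;0]
L+ [3;0;0]
L+ [4;0;0]
PS(2,1)∈J2 [4;0;1]
C(3,1)∈J2 [4;0;2]
C(2,0)∈J2 [4;0;3]
L+ [5;0;3]
L+ [6;0;3]
C(0,1)∈J2 [6;0;4]
R(2,3)∈J1 [6;1;4]
P(1,4)∈J1 [6;2;4]
C(5,3)∈J2 [6;2;5]
L+ [7;2;5]
PS(4,6)∈J2 [7;2;6]
P(3,6)∈J1 [7;3;6]
C(5,1)∈J2 [7;3;7]
mobility = 18 − 6 − 7 = 5

M = 5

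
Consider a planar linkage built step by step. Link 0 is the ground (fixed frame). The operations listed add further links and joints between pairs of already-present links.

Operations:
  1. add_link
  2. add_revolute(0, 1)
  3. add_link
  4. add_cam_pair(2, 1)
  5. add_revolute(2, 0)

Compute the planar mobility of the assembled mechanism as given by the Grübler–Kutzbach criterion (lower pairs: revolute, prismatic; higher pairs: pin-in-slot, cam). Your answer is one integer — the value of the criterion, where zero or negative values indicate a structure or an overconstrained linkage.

ground; <1,0,0>
#1 <2,0,0>
R:0↔1 J1 <2,1,0>
#2 <3,1,0>
C:2↔1 J2 <3,1,1>
R:2↔0 J1 <3,2,1>
3×2 − 2×2 − 1×1 = 1

M = 1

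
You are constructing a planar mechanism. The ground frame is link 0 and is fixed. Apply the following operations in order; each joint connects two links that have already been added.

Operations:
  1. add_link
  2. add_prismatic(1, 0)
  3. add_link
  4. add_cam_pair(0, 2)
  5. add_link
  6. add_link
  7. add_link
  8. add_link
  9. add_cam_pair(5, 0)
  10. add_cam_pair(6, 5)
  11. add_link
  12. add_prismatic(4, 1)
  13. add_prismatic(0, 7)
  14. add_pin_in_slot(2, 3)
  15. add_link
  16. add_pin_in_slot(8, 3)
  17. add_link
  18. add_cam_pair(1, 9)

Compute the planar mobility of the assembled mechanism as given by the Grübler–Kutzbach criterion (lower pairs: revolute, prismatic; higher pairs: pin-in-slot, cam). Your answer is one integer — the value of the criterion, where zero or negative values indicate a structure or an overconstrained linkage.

M = 15

(L,J1,J2)=(1,0,0); link0 fixed
link1: (2,0,0)
P 1-0 [J1]: (2,1,0)
link2: (3,1,0)
C 0-2 [J2]: (3,1,1)
link3: (4,1,1)
link4: (5,1,1)
link5: (6,1,1)
link6: (7,1,1)
C 5-0 [J2]: (7,1,2)
C 6-5 [J2]: (7,1,3)
link7: (8,1,3)
P 4-1 [J1]: (8,2,3)
P 0-7 [J1]: (8,3,3)
PS 2-3 [J2]: (8,3,4)
link8: (9,3,4)
PS 8-3 [J2]: (9,3,5)
link9: (10,3,5)
C 1-9 [J2]: (10,3,6)
Grübler: 3·9 − 2·3 − 6 = 15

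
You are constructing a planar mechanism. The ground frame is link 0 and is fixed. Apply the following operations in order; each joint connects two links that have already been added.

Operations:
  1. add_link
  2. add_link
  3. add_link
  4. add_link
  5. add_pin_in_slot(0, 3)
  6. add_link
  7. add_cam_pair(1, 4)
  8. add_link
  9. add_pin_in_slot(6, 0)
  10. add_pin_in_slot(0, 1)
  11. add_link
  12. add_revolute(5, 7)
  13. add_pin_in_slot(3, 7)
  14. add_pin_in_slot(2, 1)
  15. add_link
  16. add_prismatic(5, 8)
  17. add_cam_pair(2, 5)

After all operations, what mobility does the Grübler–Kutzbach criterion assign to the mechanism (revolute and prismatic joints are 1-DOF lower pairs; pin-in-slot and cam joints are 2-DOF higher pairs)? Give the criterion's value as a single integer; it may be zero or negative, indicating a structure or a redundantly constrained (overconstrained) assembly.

M = 13

(L,J1,J2)=(1,0,0); link0 fixed
link1: (2,0,0)
link2: (3,0,0)
link3: (4,0,0)
link4: (5,0,0)
PS 0-3 [J2]: (5,0,1)
link5: (6,0,1)
C 1-4 [J2]: (6,0,2)
link6: (7,0,2)
PS 6-0 [J2]: (7,0,3)
PS 0-1 [J2]: (7,0,4)
link7: (8,0,4)
R 5-7 [J1]: (8,1,4)
PS 3-7 [J2]: (8,1,5)
PS 2-1 [J2]: (8,1,6)
link8: (9,1,6)
P 5-8 [J1]: (9,2,6)
C 2-5 [J2]: (9,2,7)
Grübler: 3·8 − 2·2 − 7 = 13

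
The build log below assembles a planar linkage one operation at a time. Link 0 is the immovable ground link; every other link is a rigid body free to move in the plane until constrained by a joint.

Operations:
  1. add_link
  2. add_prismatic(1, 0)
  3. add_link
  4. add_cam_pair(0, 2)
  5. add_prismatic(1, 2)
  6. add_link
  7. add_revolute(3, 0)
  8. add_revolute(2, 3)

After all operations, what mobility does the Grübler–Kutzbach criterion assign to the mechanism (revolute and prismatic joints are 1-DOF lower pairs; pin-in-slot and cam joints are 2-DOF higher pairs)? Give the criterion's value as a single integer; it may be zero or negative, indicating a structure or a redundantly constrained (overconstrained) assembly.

(L,J1,J2)=(1,0,0); link0 fixed
link1: (2,0,0)
P 1-0 [J1]: (2,1,0)
link2: (3,1,0)
C 0-2 [J2]: (3,1,1)
P 1-2 [J1]: (3,2,1)
link3: (4,2,1)
R 3-0 [J1]: (4,3,1)
R 2-3 [J1]: (4,4,1)
Grübler: 3·3 − 2·4 − 1 = 0

M = 0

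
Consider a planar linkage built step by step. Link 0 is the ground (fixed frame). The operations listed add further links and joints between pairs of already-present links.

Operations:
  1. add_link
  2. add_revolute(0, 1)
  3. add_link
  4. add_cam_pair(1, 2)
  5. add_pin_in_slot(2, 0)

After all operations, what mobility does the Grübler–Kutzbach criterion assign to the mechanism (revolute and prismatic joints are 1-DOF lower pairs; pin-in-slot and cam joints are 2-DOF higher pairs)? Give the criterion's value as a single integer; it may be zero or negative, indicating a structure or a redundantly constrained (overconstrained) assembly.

M = 2

L=1 J1=0 J2=0
add link → L=2 J1=0 J2=0
R@0,1 dof=1 J1 → L=2 J1=1 J2=0
add link → L=3 J1=1 J2=0
C@1,2 dof=2 J2 → L=3 J1=1 J2=1
PS@2,0 dof=2 J2 → L=3 J1=1 J2=2
M=3(L−1)−2J1−J2=3·2−2·1−2=2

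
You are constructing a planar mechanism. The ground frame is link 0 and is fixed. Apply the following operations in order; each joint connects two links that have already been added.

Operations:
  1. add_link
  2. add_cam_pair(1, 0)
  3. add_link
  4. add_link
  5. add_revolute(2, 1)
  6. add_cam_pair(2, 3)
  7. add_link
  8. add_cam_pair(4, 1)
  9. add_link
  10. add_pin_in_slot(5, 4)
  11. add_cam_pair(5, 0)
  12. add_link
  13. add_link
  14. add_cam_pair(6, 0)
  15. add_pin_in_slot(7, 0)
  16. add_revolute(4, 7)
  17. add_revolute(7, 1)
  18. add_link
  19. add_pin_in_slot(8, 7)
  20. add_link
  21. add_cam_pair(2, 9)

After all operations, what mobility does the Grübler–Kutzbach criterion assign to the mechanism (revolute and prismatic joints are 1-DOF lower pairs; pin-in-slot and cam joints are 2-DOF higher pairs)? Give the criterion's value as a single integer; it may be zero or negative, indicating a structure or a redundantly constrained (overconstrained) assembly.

M = 12

L=1 J1=0 J2=0
add link → L=2 J1=0 J2=0
C@1,0 dof=2 J2 → L=2 J1=0 J2=1
add link → L=3 J1=0 J2=1
add link → L=4 J1=0 J2=1
R@2,1 dof=1 J1 → L=4 J1=1 J2=1
C@2,3 dof=2 J2 → L=4 J1=1 J2=2
add link → L=5 J1=1 J2=2
C@4,1 dof=2 J2 → L=5 J1=1 J2=3
add link → L=6 J1=1 J2=3
PS@5,4 dof=2 J2 → L=6 J1=1 J2=4
C@5,0 dof=2 J2 → L=6 J1=1 J2=5
add link → L=7 J1=1 J2=5
add link → L=8 J1=1 J2=5
C@6,0 dof=2 J2 → L=8 J1=1 J2=6
PS@7,0 dof=2 J2 → L=8 J1=1 J2=7
R@4,7 dof=1 J1 → L=8 J1=2 J2=7
R@7,1 dof=1 J1 → L=8 J1=3 J2=7
add link → L=9 J1=3 J2=7
PS@8,7 dof=2 J2 → L=9 J1=3 J2=8
add link → L=10 J1=3 J2=8
C@2,9 dof=2 J2 → L=10 J1=3 J2=9
M=3(L−1)−2J1−J2=3·9−2·3−9=12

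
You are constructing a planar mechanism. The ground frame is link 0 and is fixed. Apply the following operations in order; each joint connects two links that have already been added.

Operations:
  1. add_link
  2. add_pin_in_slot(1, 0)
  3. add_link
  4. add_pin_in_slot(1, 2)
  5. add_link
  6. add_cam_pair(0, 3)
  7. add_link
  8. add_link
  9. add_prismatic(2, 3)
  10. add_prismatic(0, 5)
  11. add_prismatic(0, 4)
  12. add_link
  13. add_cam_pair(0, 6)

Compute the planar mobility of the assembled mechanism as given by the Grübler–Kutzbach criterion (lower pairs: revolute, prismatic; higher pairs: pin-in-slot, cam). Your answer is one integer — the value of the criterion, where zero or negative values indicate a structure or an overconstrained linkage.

link 0 = ground. State L|J1|J2 = 1|0|0
+link1  2|0|0
PS(1,0) f=2→J2  2|0|1
+link2  3|0|1
PS(1,2) f=2→J2  3|0|2
+link3  4|0|2
C(0,3) f=2→J2  4|0|3
+link4  5|0|3
+link5  6|0|3
P(2,3) f=1→J1  6|1|3
P(0,5) f=1→J1  6|2|3
P(0,4) f=1→J1  6|3|3
+link6  7|3|3
C(0,6) f=2→J2  7|3|4
M = 3(7−1)−2·3−4 = 18−6−4 = 8

M = 8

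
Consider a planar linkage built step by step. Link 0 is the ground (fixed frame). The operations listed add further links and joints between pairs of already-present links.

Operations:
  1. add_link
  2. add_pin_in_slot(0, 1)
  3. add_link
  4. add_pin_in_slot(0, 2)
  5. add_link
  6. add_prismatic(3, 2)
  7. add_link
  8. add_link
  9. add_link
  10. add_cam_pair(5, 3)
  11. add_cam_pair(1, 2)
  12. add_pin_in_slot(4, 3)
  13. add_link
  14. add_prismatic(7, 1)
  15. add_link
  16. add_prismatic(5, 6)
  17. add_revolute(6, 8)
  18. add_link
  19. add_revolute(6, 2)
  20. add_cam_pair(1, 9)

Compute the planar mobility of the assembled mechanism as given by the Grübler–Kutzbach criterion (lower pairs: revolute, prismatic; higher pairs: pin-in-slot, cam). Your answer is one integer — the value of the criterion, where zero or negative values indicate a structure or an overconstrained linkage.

L=1 J1=0 J2=0
add link → L=2 J1=0 J2=0
PS@0,1 dof=2 J2 → L=2 J1=0 J2=1
add link → L=3 J1=0 J2=1
PS@0,2 dof=2 J2 → L=3 J1=0 J2=2
add link → L=4 J1=0 J2=2
P@3,2 dof=1 J1 → L=4 J1=1 J2=2
add link → L=5 J1=1 J2=2
add link → L=6 J1=1 J2=2
add link → L=7 J1=1 J2=2
C@5,3 dof=2 J2 → L=7 J1=1 J2=3
C@1,2 dof=2 J2 → L=7 J1=1 J2=4
PS@4,3 dof=2 J2 → L=7 J1=1 J2=5
add link → L=8 J1=1 J2=5
P@7,1 dof=1 J1 → L=8 J1=2 J2=5
add link → L=9 J1=2 J2=5
P@5,6 dof=1 J1 → L=9 J1=3 J2=5
R@6,8 dof=1 J1 → L=9 J1=4 J2=5
add link → L=10 J1=4 J2=5
R@6,2 dof=1 J1 → L=10 J1=5 J2=5
C@1,9 dof=2 J2 → L=10 J1=5 J2=6
M=3(L−1)−2J1−J2=3·9−2·5−6=11

M = 11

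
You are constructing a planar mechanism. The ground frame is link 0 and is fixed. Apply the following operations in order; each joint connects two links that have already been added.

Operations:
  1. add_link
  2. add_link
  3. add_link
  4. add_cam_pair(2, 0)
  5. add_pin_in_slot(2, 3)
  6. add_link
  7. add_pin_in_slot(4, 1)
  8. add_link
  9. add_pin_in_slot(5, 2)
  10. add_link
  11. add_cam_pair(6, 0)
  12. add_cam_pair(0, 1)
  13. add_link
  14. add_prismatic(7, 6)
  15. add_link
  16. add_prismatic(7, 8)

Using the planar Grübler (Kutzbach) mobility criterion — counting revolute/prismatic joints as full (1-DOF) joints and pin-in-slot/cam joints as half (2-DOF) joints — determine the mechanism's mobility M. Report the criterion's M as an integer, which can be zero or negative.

ground; <1,0,0>
#1 <2,0,0>
#2 <3,0,0>
#3 <4,0,0>
C:2↔0 J2 <4,0,1>
PS:2↔3 J2 <4,0,2>
#4 <5,0,2>
PS:4↔1 J2 <5,0,3>
#5 <6,0,3>
PS:5↔2 J2 <6,0,4>
#6 <7,0,4>
C:6↔0 J2 <7,0,5>
C:0↔1 J2 <7,0,6>
#7 <8,0,6>
P:7↔6 J1 <8,1,6>
#8 <9,1,6>
P:7↔8 J1 <9,2,6>
3×8 − 2×2 − 1×6 = 14

M = 14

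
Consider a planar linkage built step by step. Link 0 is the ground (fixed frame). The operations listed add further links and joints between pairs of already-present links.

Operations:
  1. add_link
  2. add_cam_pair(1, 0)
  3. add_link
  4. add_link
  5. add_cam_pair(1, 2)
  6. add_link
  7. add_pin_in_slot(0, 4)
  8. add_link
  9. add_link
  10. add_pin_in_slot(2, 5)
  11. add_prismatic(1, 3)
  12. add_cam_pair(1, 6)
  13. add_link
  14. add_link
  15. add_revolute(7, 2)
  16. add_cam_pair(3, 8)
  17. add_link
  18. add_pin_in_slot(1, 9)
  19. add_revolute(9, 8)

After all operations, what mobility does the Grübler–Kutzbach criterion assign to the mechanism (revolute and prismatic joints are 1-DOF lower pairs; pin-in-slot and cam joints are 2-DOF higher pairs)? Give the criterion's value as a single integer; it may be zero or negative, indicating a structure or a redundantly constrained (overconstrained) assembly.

(L,J1,J2)=(1,0,0); link0 fixed
link1: (2,0,0)
C 1-0 [J2]: (2,0,1)
link2: (3,0,1)
link3: (4,0,1)
C 1-2 [J2]: (4,0,2)
link4: (5,0,2)
PS 0-4 [J2]: (5,0,3)
link5: (6,0,3)
link6: (7,0,3)
PS 2-5 [J2]: (7,0,4)
P 1-3 [J1]: (7,1,4)
C 1-6 [J2]: (7,1,5)
link7: (8,1,5)
link8: (9,1,5)
R 7-2 [J1]: (9,2,5)
C 3-8 [J2]: (9,2,6)
link9: (10,2,6)
PS 1-9 [J2]: (10,2,7)
R 9-8 [J1]: (10,3,7)
Grübler: 3·9 − 2·3 − 7 = 14

M = 14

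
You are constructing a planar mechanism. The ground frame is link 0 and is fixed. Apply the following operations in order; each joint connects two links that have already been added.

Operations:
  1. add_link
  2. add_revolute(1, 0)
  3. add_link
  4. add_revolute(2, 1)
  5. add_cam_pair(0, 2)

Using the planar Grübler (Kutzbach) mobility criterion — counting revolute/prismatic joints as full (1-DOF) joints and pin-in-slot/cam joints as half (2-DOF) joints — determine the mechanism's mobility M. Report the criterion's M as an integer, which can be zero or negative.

M = 1

ground; <1,0,0>
#1 <2,0,0>
R:1↔0 J1 <2,1,0>
#2 <3,1,0>
R:2↔1 J1 <3,2,0>
C:0↔2 J2 <3,2,1>
3×2 − 2×2 − 1×1 = 1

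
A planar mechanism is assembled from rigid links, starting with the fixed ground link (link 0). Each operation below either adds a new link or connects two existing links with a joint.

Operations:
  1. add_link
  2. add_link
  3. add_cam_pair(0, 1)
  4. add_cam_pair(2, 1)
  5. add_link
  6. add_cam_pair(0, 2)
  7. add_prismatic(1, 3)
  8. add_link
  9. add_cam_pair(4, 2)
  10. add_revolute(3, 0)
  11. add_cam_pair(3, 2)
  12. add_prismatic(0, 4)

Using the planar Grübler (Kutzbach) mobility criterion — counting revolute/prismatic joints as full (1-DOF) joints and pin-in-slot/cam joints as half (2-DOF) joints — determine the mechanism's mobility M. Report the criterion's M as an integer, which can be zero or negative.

(L,J1,J2)=(1,0,0); link0 fixed
link1: (2,0,0)
link2: (3,0,0)
C 0-1 [J2]: (3,0,1)
C 2-1 [J2]: (3,0,2)
link3: (4,0,2)
C 0-2 [J2]: (4,0,3)
P 1-3 [J1]: (4,1,3)
link4: (5,1,3)
C 4-2 [J2]: (5,1,4)
R 3-0 [J1]: (5,2,4)
C 3-2 [J2]: (5,2,5)
P 0-4 [J1]: (5,3,5)
Grübler: 3·4 − 2·3 − 5 = 1

M = 1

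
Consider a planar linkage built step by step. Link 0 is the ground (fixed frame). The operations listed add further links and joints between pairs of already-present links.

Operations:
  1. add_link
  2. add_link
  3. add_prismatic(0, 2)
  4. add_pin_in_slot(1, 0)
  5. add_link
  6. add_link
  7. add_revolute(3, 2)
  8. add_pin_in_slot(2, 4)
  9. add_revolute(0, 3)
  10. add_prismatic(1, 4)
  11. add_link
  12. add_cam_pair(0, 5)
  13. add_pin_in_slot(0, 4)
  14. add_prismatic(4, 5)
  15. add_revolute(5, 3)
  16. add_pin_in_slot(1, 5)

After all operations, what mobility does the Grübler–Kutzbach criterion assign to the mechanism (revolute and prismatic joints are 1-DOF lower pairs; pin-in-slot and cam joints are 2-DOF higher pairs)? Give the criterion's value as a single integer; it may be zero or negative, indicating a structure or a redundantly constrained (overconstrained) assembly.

(L,J1,J2)=(1,0,0); link0 fixed
link1: (2,0,0)
link2: (3,0,0)
P 0-2 [J1]: (3,1,0)
PS 1-0 [J2]: (3,1,1)
link3: (4,1,1)
link4: (5,1,1)
R 3-2 [J1]: (5,2,1)
PS 2-4 [J2]: (5,2,2)
R 0-3 [J1]: (5,3,2)
P 1-4 [J1]: (5,4,2)
link5: (6,4,2)
C 0-5 [J2]: (6,4,3)
PS 0-4 [J2]: (6,4,4)
P 4-5 [J1]: (6,5,4)
R 5-3 [J1]: (6,6,4)
PS 1-5 [J2]: (6,6,5)
Grübler: 3·5 − 2·6 − 5 = -2

M = -2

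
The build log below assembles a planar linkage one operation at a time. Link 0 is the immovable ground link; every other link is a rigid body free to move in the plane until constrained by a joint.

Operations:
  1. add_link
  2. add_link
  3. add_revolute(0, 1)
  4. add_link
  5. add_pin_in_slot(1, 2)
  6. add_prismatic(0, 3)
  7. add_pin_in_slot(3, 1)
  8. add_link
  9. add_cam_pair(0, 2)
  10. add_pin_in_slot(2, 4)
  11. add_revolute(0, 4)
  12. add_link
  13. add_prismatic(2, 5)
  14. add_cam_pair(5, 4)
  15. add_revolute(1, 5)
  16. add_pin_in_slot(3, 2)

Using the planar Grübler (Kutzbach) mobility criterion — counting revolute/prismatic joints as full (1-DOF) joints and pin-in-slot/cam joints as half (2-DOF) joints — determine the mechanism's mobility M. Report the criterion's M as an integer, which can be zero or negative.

(L,J1,J2)=(1,0,0); link0 fixed
link1: (2,0,0)
link2: (3,0,0)
R 0-1 [J1]: (3,1,0)
link3: (4,1,0)
PS 1-2 [J2]: (4,1,1)
P 0-3 [J1]: (4,2,1)
PS 3-1 [J2]: (4,2,2)
link4: (5,2,2)
C 0-2 [J2]: (5,2,3)
PS 2-4 [J2]: (5,2,4)
R 0-4 [J1]: (5,3,4)
link5: (6,3,4)
P 2-5 [J1]: (6,4,4)
C 5-4 [J2]: (6,4,5)
R 1-5 [J1]: (6,5,5)
PS 3-2 [J2]: (6,5,6)
Grübler: 3·5 − 2·5 − 6 = -1

M = -1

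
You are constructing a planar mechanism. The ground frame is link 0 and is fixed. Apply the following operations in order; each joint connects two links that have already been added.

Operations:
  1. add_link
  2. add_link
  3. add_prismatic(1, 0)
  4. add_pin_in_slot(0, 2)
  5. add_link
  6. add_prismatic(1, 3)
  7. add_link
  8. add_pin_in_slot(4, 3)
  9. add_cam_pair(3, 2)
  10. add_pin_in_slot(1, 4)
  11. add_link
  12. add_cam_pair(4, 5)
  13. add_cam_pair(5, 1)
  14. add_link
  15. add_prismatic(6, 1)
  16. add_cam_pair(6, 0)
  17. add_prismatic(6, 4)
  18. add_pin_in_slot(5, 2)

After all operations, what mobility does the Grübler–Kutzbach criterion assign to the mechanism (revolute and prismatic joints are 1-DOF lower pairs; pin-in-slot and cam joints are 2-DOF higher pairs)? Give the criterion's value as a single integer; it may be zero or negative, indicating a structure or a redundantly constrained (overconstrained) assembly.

(L,J1,J2)=(1,0,0); link0 fixed
link1: (2,0,0)
link2: (3,0,0)
P 1-0 [J1]: (3,1,0)
PS 0-2 [J2]: (3,1,1)
link3: (4,1,1)
P 1-3 [J1]: (4,2,1)
link4: (5,2,1)
PS 4-3 [J2]: (5,2,2)
C 3-2 [J2]: (5,2,3)
PS 1-4 [J2]: (5,2,4)
link5: (6,2,4)
C 4-5 [J2]: (6,2,5)
C 5-1 [J2]: (6,2,6)
link6: (7,2,6)
P 6-1 [J1]: (7,3,6)
C 6-0 [J2]: (7,3,7)
P 6-4 [J1]: (7,4,7)
PS 5-2 [J2]: (7,4,8)
Grübler: 3·6 − 2·4 − 8 = 2

M = 2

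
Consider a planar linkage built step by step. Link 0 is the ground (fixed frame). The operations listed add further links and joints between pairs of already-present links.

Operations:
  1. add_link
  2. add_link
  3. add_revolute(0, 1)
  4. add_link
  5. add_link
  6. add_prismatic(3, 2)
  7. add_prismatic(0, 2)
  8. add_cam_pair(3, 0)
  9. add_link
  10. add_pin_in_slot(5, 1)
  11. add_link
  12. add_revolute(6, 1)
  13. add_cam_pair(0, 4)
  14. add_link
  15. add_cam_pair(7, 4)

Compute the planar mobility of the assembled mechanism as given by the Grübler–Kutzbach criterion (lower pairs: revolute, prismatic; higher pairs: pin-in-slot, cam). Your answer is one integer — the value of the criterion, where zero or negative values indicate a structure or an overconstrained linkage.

[1;0;0] (link 0 is ground)
L+ [2;0;0]
L+ [3;0;0]
R(0,1)∈J1 [3;1;0]
L+ [4;1;0]
L+ [5;1;0]
P(3,2)∈J1 [5;2;0]
P(0,2)∈J1 [5;3;0]
C(3,0)∈J2 [5;3;1]
L+ [6;3;1]
PS(5,1)∈J2 [6;3;2]
L+ [7;3;2]
R(6,1)∈J1 [7;4;2]
C(0,4)∈J2 [7;4;3]
L+ [8;4;3]
C(7,4)∈J2 [8;4;4]
mobility = 21 − 8 − 4 = 9

M = 9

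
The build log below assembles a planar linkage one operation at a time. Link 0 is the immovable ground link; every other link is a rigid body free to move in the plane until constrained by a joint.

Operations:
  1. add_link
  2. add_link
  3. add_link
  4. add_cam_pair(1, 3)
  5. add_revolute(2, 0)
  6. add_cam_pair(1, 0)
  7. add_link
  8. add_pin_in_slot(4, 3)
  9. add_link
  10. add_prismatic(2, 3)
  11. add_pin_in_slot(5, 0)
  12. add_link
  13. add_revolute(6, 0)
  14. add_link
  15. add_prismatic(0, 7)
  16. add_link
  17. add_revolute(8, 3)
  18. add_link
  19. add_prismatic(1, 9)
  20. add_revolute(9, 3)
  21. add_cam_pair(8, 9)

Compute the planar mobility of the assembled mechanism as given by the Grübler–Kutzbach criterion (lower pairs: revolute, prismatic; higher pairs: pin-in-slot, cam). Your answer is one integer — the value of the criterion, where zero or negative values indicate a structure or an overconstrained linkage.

(L,J1,J2)=(1,0,0); link0 fixed
link1: (2,0,0)
link2: (3,0,0)
link3: (4,0,0)
C 1-3 [J2]: (4,0,1)
R 2-0 [J1]: (4,1,1)
C 1-0 [J2]: (4,1,2)
link4: (5,1,2)
PS 4-3 [J2]: (5,1,3)
link5: (6,1,3)
P 2-3 [J1]: (6,2,3)
PS 5-0 [J2]: (6,2,4)
link6: (7,2,4)
R 6-0 [J1]: (7,3,4)
link7: (8,3,4)
P 0-7 [J1]: (8,4,4)
link8: (9,4,4)
R 8-3 [J1]: (9,5,4)
link9: (10,5,4)
P 1-9 [J1]: (10,6,4)
R 9-3 [J1]: (10,7,4)
C 8-9 [J2]: (10,7,5)
Grübler: 3·9 − 2·7 − 5 = 8

M = 8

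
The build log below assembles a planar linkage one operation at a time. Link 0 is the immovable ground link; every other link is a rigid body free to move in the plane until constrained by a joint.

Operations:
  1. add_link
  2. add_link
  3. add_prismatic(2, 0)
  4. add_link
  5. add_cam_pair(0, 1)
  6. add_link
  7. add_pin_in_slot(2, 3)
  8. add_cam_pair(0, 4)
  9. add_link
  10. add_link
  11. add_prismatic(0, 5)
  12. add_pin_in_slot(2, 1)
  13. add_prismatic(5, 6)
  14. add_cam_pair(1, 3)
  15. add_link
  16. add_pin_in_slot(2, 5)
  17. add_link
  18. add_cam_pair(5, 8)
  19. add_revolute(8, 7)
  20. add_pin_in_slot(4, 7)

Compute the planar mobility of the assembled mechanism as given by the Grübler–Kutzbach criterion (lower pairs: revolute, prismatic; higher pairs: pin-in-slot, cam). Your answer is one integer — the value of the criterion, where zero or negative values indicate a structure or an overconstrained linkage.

link 0 = ground. State L|J1|J2 = 1|0|0
+link1  2|0|0
+link2  3|0|0
P(2,0) f=1→J1  3|1|0
+link3  4|1|0
C(0,1) f=2→J2  4|1|1
+link4  5|1|1
PS(2,3) f=2→J2  5|1|2
C(0,4) f=2→J2  5|1|3
+link5  6|1|3
+link6  7|1|3
P(0,5) f=1→J1  7|2|3
PS(2,1) f=2→J2  7|2|4
P(5,6) f=1→J1  7|3|4
C(1,3) f=2→J2  7|3|5
+link7  8|3|5
PS(2,5) f=2→J2  8|3|6
+link8  9|3|6
C(5,8) f=2→J2  9|3|7
R(8,7) f=1→J1  9|4|7
PS(4,7) f=2→J2  9|4|8
M = 3(9−1)−2·4−8 = 24−8−8 = 8

M = 8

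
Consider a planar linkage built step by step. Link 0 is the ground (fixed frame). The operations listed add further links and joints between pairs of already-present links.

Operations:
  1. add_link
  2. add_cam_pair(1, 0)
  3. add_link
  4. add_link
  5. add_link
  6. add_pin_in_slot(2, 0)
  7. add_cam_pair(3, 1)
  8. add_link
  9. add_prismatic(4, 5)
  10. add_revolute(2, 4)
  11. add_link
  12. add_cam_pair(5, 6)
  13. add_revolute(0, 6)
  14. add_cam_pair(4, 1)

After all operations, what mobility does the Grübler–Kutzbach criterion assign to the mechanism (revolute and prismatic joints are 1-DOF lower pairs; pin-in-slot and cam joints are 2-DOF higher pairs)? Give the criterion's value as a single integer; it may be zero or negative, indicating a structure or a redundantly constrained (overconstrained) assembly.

M = 7

L=1 J1=0 J2=0
add link → L=2 J1=0 J2=0
C@1,0 dof=2 J2 → L=2 J1=0 J2=1
add link → L=3 J1=0 J2=1
add link → L=4 J1=0 J2=1
add link → L=5 J1=0 J2=1
PS@2,0 dof=2 J2 → L=5 J1=0 J2=2
C@3,1 dof=2 J2 → L=5 J1=0 J2=3
add link → L=6 J1=0 J2=3
P@4,5 dof=1 J1 → L=6 J1=1 J2=3
R@2,4 dof=1 J1 → L=6 J1=2 J2=3
add link → L=7 J1=2 J2=3
C@5,6 dof=2 J2 → L=7 J1=2 J2=4
R@0,6 dof=1 J1 → L=7 J1=3 J2=4
C@4,1 dof=2 J2 → L=7 J1=3 J2=5
M=3(L−1)−2J1−J2=3·6−2·3−5=7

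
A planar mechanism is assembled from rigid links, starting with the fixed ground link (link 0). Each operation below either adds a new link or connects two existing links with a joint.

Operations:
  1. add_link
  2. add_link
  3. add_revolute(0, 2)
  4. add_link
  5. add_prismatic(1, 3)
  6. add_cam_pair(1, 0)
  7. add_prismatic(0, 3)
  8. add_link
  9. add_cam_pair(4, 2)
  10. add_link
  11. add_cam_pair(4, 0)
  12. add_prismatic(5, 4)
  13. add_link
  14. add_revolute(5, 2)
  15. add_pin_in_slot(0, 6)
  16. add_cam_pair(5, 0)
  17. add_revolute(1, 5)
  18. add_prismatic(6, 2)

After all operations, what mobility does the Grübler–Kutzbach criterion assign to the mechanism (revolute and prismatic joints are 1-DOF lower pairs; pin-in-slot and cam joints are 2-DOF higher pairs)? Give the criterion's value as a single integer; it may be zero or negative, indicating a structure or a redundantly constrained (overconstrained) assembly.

M = -1

L=1 J1=0 J2=0
add link → L=2 J1=0 J2=0
add link → L=3 J1=0 J2=0
R@0,2 dof=1 J1 → L=3 J1=1 J2=0
add link → L=4 J1=1 J2=0
P@1,3 dof=1 J1 → L=4 J1=2 J2=0
C@1,0 dof=2 J2 → L=4 J1=2 J2=1
P@0,3 dof=1 J1 → L=4 J1=3 J2=1
add link → L=5 J1=3 J2=1
C@4,2 dof=2 J2 → L=5 J1=3 J2=2
add link → L=6 J1=3 J2=2
C@4,0 dof=2 J2 → L=6 J1=3 J2=3
P@5,4 dof=1 J1 → L=6 J1=4 J2=3
add link → L=7 J1=4 J2=3
R@5,2 dof=1 J1 → L=7 J1=5 J2=3
PS@0,6 dof=2 J2 → L=7 J1=5 J2=4
C@5,0 dof=2 J2 → L=7 J1=5 J2=5
R@1,5 dof=1 J1 → L=7 J1=6 J2=5
P@6,2 dof=1 J1 → L=7 J1=7 J2=5
M=3(L−1)−2J1−J2=3·6−2·7−5=-1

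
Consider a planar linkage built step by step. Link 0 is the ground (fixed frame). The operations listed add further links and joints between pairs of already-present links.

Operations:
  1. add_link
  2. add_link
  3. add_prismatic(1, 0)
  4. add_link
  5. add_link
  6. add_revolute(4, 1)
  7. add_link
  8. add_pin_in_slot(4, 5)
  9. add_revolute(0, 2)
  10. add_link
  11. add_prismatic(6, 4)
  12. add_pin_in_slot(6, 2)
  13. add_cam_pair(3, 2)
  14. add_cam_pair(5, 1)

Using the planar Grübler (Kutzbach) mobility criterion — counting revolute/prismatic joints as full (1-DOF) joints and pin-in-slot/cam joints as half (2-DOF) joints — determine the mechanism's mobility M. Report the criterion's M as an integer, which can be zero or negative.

(L,J1,J2)=(1,0,0); link0 fixed
link1: (2,0,0)
link2: (3,0,0)
P 1-0 [J1]: (3,1,0)
link3: (4,1,0)
link4: (5,1,0)
R 4-1 [J1]: (5,2,0)
link5: (6,2,0)
PS 4-5 [J2]: (6,2,1)
R 0-2 [J1]: (6,3,1)
link6: (7,3,1)
P 6-4 [J1]: (7,4,1)
PS 6-2 [J2]: (7,4,2)
C 3-2 [J2]: (7,4,3)
C 5-1 [J2]: (7,4,4)
Grübler: 3·6 − 2·4 − 4 = 6

M = 6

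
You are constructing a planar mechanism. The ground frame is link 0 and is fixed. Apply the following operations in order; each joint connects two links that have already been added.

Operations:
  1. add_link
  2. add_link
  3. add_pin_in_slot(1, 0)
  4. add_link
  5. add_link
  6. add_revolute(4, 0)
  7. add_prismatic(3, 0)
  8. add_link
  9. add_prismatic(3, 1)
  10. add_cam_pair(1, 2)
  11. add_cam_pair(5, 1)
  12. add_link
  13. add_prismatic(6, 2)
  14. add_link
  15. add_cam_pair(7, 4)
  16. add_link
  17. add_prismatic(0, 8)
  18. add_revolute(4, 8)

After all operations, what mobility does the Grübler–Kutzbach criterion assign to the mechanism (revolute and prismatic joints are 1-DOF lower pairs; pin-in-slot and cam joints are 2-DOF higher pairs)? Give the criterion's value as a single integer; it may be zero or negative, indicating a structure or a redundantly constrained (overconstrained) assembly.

L=1 J1=0 J2=0
add link → L=2 J1=0 J2=0
add link → L=3 J1=0 J2=0
PS@1,0 dof=2 J2 → L=3 J1=0 J2=1
add link → L=4 J1=0 J2=1
add link → L=5 J1=0 J2=1
R@4,0 dof=1 J1 → L=5 J1=1 J2=1
P@3,0 dof=1 J1 → L=5 J1=2 J2=1
add link → L=6 J1=2 J2=1
P@3,1 dof=1 J1 → L=6 J1=3 J2=1
C@1,2 dof=2 J2 → L=6 J1=3 J2=2
C@5,1 dof=2 J2 → L=6 J1=3 J2=3
add link → L=7 J1=3 J2=3
P@6,2 dof=1 J1 → L=7 J1=4 J2=3
add link → L=8 J1=4 J2=3
C@7,4 dof=2 J2 → L=8 J1=4 J2=4
add link → L=9 J1=4 J2=4
P@0,8 dof=1 J1 → L=9 J1=5 J2=4
R@4,8 dof=1 J1 → L=9 J1=6 J2=4
M=3(L−1)−2J1−J2=3·8−2·6−4=8

M = 8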